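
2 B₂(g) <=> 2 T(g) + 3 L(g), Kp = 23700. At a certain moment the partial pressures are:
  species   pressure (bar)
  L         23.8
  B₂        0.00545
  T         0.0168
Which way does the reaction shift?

reverse (toward reactants)

Qp = P(T)²·P(L)³ / P(B₂)² = (0.0168)²·(23.8)³ / (0.00545)² = 1.28e5
Qp = 1.28e5 > Kp = 23700, so the reverse reaction proceeds.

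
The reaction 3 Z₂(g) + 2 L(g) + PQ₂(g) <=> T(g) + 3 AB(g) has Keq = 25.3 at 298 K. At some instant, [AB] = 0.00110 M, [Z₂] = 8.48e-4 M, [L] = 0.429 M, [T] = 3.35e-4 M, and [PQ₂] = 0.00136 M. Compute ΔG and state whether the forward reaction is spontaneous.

Q = [T]·[AB]³ / ([Z₂]³·[L]²·[PQ₂]) = (3.35e-4)·(0.00110)³ / ((8.48e-4)³·(0.429)²·(0.00136)) = 2.92
ΔG = RT ln(Q/Keq) = (8.314 J mol⁻¹ K⁻¹)(298 K) × ln(2.92/25.3)
   = (2.478 kJ/mol)(-2.159) = -5.35 kJ/mol
ΔG < 0, so the forward reaction is spontaneous (proceeds forward).

ΔG = -5.35 kJ/mol; the forward reaction is spontaneous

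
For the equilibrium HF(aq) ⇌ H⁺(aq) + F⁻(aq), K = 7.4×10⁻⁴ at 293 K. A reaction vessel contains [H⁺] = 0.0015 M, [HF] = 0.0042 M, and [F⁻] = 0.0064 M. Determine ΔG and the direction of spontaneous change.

ΔG = 2.75 kJ/mol; the forward reaction is non-spontaneous

Q = [H⁺]·[F⁻] / [HF] = (0.0015)·(0.0064) / (0.0042) = 0.00229
ΔG = RT ln(Q/K) = (8.314 J mol⁻¹ K⁻¹)(293 K) × ln(0.00229/7.4×10⁻⁴)
   = (2.436 kJ/mol)(1.130) = 2.75 kJ/mol
ΔG > 0, so the forward reaction is non-spontaneous (proceeds in reverse).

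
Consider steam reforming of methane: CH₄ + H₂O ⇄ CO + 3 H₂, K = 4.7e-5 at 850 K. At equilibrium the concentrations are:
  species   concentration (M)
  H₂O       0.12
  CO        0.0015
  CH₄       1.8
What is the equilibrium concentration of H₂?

[H₂] = 0.19 M

At equilibrium, K = [CO]·[H₂]³ / ([CH₄]·[H₂O]) = 4.7e-5.
(0.0015)·([H₂])³ / ((1.8)·(0.12)) = 4.7e-5
[H₂]³ = 0.00677 ⇒ [H₂] = 0.19 M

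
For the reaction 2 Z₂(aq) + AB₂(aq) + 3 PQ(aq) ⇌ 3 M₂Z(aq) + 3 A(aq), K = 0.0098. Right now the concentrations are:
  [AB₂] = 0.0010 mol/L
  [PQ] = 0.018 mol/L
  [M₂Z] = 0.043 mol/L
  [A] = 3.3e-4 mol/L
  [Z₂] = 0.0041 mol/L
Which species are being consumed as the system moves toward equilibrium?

Q = [M₂Z]³·[A]³ / ([Z₂]²·[AB₂]·[PQ]³) = (0.043)³·(3.3e-4)³ / ((0.0041)²·(0.0010)·(0.018)³) = 0.029
Q = 0.029 > K = 0.0098: net reverse reaction.

M₂Z, A (products)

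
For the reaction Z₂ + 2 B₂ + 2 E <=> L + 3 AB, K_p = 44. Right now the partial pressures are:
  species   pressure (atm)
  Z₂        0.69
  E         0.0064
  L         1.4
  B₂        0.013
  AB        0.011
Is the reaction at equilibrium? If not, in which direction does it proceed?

to the left

Q_p = P(L)·P(AB)³ / (P(Z₂)·P(B₂)²·P(E)²) = (1.4)·(0.011)³ / ((0.69)·(0.013)²·(0.0064)²) = 390
Q_p = 390 > K_p = 44, so the reverse reaction proceeds.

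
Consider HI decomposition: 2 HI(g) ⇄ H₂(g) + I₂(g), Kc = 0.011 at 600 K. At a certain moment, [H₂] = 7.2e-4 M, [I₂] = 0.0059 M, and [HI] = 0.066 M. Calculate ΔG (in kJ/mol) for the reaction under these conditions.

ΔG = -12.1 kJ/mol

Qc = [H₂]·[I₂] / [HI]² = (7.2e-4)·(0.0059) / (0.066)² = 9.75e-4
ΔG = RT ln(Qc/Kc) = (8.314 J mol⁻¹ K⁻¹)(600 K) × ln(9.75e-4/0.011)
   = (4.988 kJ/mol)(-2.423) = -12.1 kJ/mol
ΔG < 0, so the forward reaction is spontaneous (proceeds forward).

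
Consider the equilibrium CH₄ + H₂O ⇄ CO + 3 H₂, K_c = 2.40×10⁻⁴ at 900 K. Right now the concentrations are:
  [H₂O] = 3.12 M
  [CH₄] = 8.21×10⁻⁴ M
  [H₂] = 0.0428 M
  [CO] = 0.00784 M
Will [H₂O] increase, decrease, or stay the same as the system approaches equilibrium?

Q_c = [CO]·[H₂]³ / ([CH₄]·[H₂O]) = (0.00784)·(0.0428)³ / ((8.21×10⁻⁴)·(3.12)) = 2.40×10⁻⁴
Q_c = 2.40×10⁻⁴ = K_c; the system is at equilibrium.

stay the same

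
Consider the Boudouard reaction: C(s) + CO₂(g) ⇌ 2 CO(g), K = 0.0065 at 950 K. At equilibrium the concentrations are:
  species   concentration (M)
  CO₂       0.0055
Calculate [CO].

(C is a pure solid — omitted from K.)
At equilibrium, K = [CO]² / [CO₂] = 0.0065.
([CO])² / (0.0055) = 0.0065
[CO]² = 3.57×10⁻⁵ ⇒ [CO] = 0.0060 M

[CO] = 0.0060 M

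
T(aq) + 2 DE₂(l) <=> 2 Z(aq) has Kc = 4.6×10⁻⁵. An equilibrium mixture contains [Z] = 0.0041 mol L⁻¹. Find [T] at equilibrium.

[T] = 0.37 mol L⁻¹

(DE₂ is a pure liquid — omitted from Kc.)
At equilibrium, Kc = [Z]² / [T] = 4.6×10⁻⁵.
(0.0041)² / ([T]) = 4.6×10⁻⁵
[T] = 0.365 = 0.37 mol L⁻¹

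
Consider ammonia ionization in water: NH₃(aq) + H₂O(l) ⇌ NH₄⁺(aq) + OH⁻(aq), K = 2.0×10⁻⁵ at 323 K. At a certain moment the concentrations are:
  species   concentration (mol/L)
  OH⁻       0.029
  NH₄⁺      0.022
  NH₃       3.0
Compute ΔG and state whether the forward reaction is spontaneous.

(H₂O is a pure liquid — omitted from Q.)
Q = [NH₄⁺]·[OH⁻] / [NH₃] = (0.022)·(0.029) / (3.0) = 2.13×10⁻⁴
ΔG = RT ln(Q/K) = (8.314 J mol⁻¹ K⁻¹)(323 K) × ln(2.13×10⁻⁴/2.0×10⁻⁵)
   = (2.685 kJ/mol)(2.366) = 6.35 kJ/mol
ΔG > 0, so the forward reaction is non-spontaneous (proceeds in reverse).

ΔG = 6.35 kJ/mol; the forward reaction is non-spontaneous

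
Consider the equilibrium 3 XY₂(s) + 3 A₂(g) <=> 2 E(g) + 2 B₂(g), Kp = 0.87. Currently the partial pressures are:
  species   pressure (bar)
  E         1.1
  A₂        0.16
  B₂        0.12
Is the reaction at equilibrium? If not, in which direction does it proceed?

(XY₂ is a pure solid — omitted from Qp.)
Qp = P(E)²·P(B₂)² / P(A₂)³ = (1.1)²·(0.12)² / (0.16)³ = 4.3
Qp = 4.3 > Kp = 0.87, so the reverse reaction proceeds.

toward reactants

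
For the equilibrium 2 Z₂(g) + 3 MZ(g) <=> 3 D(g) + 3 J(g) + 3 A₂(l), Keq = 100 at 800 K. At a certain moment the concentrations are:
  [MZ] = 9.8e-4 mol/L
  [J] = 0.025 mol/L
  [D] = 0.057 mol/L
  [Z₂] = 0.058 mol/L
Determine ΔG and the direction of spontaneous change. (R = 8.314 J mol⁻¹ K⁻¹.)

(A₂ is a pure liquid — omitted from Q.)
Q = [D]³·[J]³ / ([Z₂]²·[MZ]³) = (0.057)³·(0.025)³ / ((0.058)²·(9.8e-4)³) = 914
ΔG = RT ln(Q/Keq) = (8.314 J mol⁻¹ K⁻¹)(800 K) × ln(914/100)
   = (6.651 kJ/mol)(2.213) = 14.7 kJ/mol
ΔG > 0, so the forward reaction is non-spontaneous (proceeds in reverse).

ΔG = 14.7 kJ/mol; the forward reaction is non-spontaneous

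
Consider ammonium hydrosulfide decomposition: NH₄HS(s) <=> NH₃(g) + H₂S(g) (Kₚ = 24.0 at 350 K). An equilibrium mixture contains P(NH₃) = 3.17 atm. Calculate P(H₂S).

P(H₂S) = 7.57 atm

(NH₄HS is a pure solid — omitted from Kₚ.)
At equilibrium, Kₚ = P(NH₃)·P(H₂S) = 24.0.
(3.17)·(P(H₂S)) = 24.0
P(H₂S) = 7.57 atm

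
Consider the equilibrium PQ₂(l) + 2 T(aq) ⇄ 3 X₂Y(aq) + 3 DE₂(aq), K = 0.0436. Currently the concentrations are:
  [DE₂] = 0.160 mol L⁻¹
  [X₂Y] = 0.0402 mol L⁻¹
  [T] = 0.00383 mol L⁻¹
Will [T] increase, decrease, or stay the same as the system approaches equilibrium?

(PQ₂ is a pure liquid — omitted from Q.)
Q = [X₂Y]³·[DE₂]³ / [T]² = (0.0402)³·(0.160)³ / (0.00383)² = 0.0181
Q = 0.0181 < K = 0.0436: net forward reaction.
T is a reactant, so it decreases.

decrease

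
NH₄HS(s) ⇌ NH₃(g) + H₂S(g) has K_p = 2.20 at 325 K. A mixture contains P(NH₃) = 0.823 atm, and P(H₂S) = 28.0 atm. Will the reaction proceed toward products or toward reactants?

in the reverse direction

(NH₄HS is a pure solid — omitted from Q_p.)
Q_p = P(NH₃)·P(H₂S) = (0.823)·(28.0) = 23.0
Q_p = 23.0 > K_p = 2.20, so the reverse reaction proceeds.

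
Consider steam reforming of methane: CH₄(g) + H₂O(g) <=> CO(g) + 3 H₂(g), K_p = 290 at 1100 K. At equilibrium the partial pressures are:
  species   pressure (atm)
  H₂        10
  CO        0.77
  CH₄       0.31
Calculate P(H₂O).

P(H₂O) = 8.6 atm

At equilibrium, K_p = P(CO)·P(H₂)³ / (P(CH₄)·P(H₂O)) = 290.
(0.77)·(10)³ / ((0.31)·(P(H₂O))) = 290
P(H₂O) = 8.57 = 8.6 atm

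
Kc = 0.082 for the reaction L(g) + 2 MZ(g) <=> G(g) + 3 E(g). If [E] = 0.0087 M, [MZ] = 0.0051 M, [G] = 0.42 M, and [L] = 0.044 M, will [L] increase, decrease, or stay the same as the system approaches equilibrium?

Qc = [G]·[E]³ / ([L]·[MZ]²) = (0.42)·(0.0087)³ / ((0.044)·(0.0051)²) = 0.24
Qc = 0.24 > Kc = 0.082: net reverse reaction.
L is a reactant, so it increases.

increase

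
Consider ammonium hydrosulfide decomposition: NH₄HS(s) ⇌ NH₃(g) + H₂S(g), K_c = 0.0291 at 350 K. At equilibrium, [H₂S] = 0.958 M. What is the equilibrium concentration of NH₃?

(NH₄HS is a pure solid — omitted from K_c.)
At equilibrium, K_c = [NH₃]·[H₂S] = 0.0291.
([NH₃])·(0.958) = 0.0291
[NH₃] = 0.0304 M

[NH₃] = 0.0304 M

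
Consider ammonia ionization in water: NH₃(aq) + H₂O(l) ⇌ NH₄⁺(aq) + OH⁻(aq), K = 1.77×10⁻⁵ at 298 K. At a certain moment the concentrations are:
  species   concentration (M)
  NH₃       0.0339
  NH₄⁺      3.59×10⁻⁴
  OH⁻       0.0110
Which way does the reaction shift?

(H₂O is a pure liquid — omitted from Q.)
Q = [NH₄⁺]·[OH⁻] / [NH₃] = (3.59×10⁻⁴)·(0.0110) / (0.0339) = 1.16×10⁻⁴
Q = 1.16×10⁻⁴ > K = 1.77×10⁻⁵, so the reverse reaction proceeds.

in the reverse direction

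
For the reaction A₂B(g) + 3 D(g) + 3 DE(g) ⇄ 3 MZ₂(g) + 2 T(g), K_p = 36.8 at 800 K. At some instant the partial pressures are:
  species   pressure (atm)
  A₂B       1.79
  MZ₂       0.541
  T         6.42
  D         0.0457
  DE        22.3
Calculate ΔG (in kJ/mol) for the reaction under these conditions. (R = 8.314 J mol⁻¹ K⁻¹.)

Q_p = P(MZ₂)³·P(T)² / (P(A₂B)·P(D)³·P(DE)³) = (0.541)³·(6.42)² / ((1.79)·(0.0457)³·(22.3)³) = 3.44
ΔG = RT ln(Q_p/K_p) = (8.314 J mol⁻¹ K⁻¹)(800 K) × ln(3.44/36.8)
   = (6.651 kJ/mol)(-2.370) = -15.8 kJ/mol
ΔG < 0, so the forward reaction is spontaneous (proceeds forward).

ΔG = -15.8 kJ/mol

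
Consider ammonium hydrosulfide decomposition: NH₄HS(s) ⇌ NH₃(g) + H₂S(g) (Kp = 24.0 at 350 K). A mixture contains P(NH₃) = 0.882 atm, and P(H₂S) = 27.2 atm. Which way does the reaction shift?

neither direction; the system is at equilibrium

(NH₄HS is a pure solid — omitted from Qp.)
Qp = P(NH₃)·P(H₂S) = (0.882)·(27.2) = 24.0
Qp = 24.0 = Kp, so the system is already at equilibrium.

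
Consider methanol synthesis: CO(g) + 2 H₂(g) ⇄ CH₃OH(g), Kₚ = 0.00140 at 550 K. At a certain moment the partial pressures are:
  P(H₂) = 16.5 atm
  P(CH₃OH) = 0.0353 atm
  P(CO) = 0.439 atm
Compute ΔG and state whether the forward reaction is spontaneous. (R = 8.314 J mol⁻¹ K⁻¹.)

Qₚ = P(CH₃OH) / (P(CO)·P(H₂)²) = (0.0353) / ((0.439)·(16.5)²) = 2.95×10⁻⁴
ΔG = RT ln(Qₚ/Kₚ) = (8.314 J mol⁻¹ K⁻¹)(550 K) × ln(2.95×10⁻⁴/0.00140)
   = (4.573 kJ/mol)(-1.557) = -7.12 kJ/mol
ΔG < 0, so the forward reaction is spontaneous (proceeds forward).

ΔG = -7.12 kJ/mol; the forward reaction is spontaneous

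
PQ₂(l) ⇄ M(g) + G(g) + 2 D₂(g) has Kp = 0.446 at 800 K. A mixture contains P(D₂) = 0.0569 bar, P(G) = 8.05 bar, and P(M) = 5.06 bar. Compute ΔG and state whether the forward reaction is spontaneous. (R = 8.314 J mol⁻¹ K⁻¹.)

(PQ₂ is a pure liquid — omitted from Qp.)
Qp = P(M)·P(G)·P(D₂)² = (5.06)·(8.05)·(0.0569)² = 0.132
ΔG = RT ln(Qp/Kp) = (8.314 J mol⁻¹ K⁻¹)(800 K) × ln(0.132/0.446)
   = (6.651 kJ/mol)(-1.218) = -8.10 kJ/mol
ΔG < 0, so the forward reaction is spontaneous (proceeds forward).

ΔG = -8.10 kJ/mol; the forward reaction is spontaneous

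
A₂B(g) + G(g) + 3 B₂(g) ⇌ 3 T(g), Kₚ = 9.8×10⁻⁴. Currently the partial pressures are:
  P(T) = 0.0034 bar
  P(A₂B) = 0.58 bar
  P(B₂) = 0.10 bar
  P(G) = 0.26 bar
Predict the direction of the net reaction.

in the forward direction

Qₚ = P(T)³ / (P(A₂B)·P(G)·P(B₂)³) = (0.0034)³ / ((0.58)·(0.26)·(0.10)³) = 2.6×10⁻⁴
Qₚ = 2.6×10⁻⁴ < Kₚ = 9.8×10⁻⁴, so the forward reaction proceeds.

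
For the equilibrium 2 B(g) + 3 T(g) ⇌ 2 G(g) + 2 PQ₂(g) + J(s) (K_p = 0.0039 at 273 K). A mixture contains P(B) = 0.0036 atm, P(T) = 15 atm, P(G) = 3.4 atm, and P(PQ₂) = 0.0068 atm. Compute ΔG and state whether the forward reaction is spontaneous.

(J is a pure solid — omitted from Q_p.)
Q_p = P(G)²·P(PQ₂)² / (P(B)²·P(T)³) = (3.4)²·(0.0068)² / ((0.0036)²·(15)³) = 0.0122
ΔG = RT ln(Q_p/K_p) = (8.314 J mol⁻¹ K⁻¹)(273 K) × ln(0.0122/0.0039)
   = (2.270 kJ/mol)(1.140) = 2.59 kJ/mol
ΔG > 0, so the forward reaction is non-spontaneous (proceeds in reverse).

ΔG = 2.59 kJ/mol; the forward reaction is non-spontaneous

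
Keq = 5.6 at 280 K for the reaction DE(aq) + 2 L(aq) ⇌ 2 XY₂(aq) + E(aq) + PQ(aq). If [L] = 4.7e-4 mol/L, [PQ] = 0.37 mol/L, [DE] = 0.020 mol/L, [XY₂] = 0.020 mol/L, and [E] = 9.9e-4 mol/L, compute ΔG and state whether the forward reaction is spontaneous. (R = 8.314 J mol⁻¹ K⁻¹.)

ΔG = 4.14 kJ/mol; the forward reaction is non-spontaneous

Q = [XY₂]²·[E]·[PQ] / ([DE]·[L]²) = (0.020)²·(9.9e-4)·(0.37) / ((0.020)·(4.7e-4)²) = 33.2
ΔG = RT ln(Q/Keq) = (8.314 J mol⁻¹ K⁻¹)(280 K) × ln(33.2/5.6)
   = (2.328 kJ/mol)(1.780) = 4.14 kJ/mol
ΔG > 0, so the forward reaction is non-spontaneous (proceeds in reverse).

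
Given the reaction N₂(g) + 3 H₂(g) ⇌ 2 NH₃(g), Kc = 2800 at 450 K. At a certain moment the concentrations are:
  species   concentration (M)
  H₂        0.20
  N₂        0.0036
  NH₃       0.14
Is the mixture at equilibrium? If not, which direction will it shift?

Qc = [NH₃]² / ([N₂]·[H₂]³) = (0.14)² / ((0.0036)·(0.20)³) = 680
Qc = 680 < Kc = 2800: net forward reaction.

no; Q < K, reaction proceeds forward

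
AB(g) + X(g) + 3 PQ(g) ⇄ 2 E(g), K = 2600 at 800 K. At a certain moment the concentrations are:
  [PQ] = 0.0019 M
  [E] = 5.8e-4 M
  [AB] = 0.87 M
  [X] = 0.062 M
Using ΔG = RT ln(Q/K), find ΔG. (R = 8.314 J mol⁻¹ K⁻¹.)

Q = [E]² / ([AB]·[X]·[PQ]³) = (5.8e-4)² / ((0.87)·(0.062)·(0.0019)³) = 909
ΔG = RT ln(Q/K) = (8.314 J mol⁻¹ K⁻¹)(800 K) × ln(909/2600)
   = (6.651 kJ/mol)(-1.051) = -6.99 kJ/mol
ΔG < 0, so the forward reaction is spontaneous (proceeds forward).

ΔG = -6.99 kJ/mol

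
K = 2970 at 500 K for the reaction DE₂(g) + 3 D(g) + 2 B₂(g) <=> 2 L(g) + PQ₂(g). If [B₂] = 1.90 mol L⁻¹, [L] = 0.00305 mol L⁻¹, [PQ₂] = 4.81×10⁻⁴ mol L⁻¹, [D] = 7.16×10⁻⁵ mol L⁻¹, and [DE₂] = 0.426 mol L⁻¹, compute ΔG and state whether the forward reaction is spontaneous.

ΔG = 4.08 kJ/mol; the forward reaction is non-spontaneous

Q = [L]²·[PQ₂] / ([DE₂]·[D]³·[B₂]²) = (0.00305)²·(4.81×10⁻⁴) / ((0.426)·(7.16×10⁻⁵)³·(1.90)²) = 7930
ΔG = RT ln(Q/K) = (8.314 J mol⁻¹ K⁻¹)(500 K) × ln(7930/2970)
   = (4.157 kJ/mol)(0.9821) = 4.08 kJ/mol
ΔG > 0, so the forward reaction is non-spontaneous (proceeds in reverse).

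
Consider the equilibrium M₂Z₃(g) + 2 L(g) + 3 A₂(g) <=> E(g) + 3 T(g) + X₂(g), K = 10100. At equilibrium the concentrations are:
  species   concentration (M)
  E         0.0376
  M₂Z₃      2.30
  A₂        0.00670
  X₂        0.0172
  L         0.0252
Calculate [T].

At equilibrium, K = [E]·[T]³·[X₂] / ([M₂Z₃]·[L]²·[A₂]³) = 10100.
(0.0376)·([T])³·(0.0172) / ((2.30)·(0.0252)²·(0.00670)³) = 10100
[T]³ = 0.00686 ⇒ [T] = 0.190 M

[T] = 0.190 M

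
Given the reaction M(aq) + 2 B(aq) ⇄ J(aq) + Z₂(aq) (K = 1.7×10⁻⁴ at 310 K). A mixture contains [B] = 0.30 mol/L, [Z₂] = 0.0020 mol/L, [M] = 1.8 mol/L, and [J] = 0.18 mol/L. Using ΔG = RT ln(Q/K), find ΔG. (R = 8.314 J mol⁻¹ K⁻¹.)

ΔG = 6.62 kJ/mol

Q = [J]·[Z₂] / ([M]·[B]²) = (0.18)·(0.0020) / ((1.8)·(0.30)²) = 0.00222
ΔG = RT ln(Q/K) = (8.314 J mol⁻¹ K⁻¹)(310 K) × ln(0.00222/1.7×10⁻⁴)
   = (2.577 kJ/mol)(2.569) = 6.62 kJ/mol
ΔG > 0, so the forward reaction is non-spontaneous (proceeds in reverse).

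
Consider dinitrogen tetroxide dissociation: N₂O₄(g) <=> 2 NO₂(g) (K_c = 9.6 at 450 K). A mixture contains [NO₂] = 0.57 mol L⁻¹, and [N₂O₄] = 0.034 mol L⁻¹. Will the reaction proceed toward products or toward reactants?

no net change (already at equilibrium)

Q_c = [NO₂]² / [N₂O₄] = (0.57)² / (0.034) = 9.6
Q_c = 9.6 = K_c, so the system is already at equilibrium.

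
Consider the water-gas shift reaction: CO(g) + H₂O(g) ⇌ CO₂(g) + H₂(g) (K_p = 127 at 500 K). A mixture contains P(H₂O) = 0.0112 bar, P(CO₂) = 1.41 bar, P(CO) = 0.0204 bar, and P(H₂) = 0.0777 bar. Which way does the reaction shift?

Q_p = P(CO₂)·P(H₂) / (P(CO)·P(H₂O)) = (1.41)·(0.0777) / ((0.0204)·(0.0112)) = 480
Q_p = 480 > K_p = 127, so the reverse reaction proceeds.

to the left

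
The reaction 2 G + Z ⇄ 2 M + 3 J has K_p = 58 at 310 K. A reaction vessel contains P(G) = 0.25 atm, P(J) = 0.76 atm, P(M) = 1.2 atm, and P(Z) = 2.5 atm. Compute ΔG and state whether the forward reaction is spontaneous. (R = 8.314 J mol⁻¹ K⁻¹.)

ΔG = -6.86 kJ/mol; the forward reaction is spontaneous

Q_p = P(M)²·P(J)³ / (P(G)²·P(Z)) = (1.2)²·(0.76)³ / ((0.25)²·(2.5)) = 4.05
ΔG = RT ln(Q_p/K_p) = (8.314 J mol⁻¹ K⁻¹)(310 K) × ln(4.05/58)
   = (2.577 kJ/mol)(-2.662) = -6.86 kJ/mol
ΔG < 0, so the forward reaction is spontaneous (proceeds forward).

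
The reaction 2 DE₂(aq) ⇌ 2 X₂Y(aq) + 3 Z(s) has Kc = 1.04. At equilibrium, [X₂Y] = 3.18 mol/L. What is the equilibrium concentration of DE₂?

(Z is a pure solid — omitted from Kc.)
At equilibrium, Kc = [X₂Y]² / [DE₂]² = 1.04.
(3.18)² / ([DE₂])² = 1.04
[DE₂]² = 9.72 ⇒ [DE₂] = 3.12 mol/L

[DE₂] = 3.12 mol/L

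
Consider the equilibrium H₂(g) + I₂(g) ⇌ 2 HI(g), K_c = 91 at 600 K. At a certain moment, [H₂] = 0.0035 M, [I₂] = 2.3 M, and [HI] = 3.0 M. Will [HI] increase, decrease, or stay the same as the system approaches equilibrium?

Q_c = [HI]² / ([H₂]·[I₂]) = (3.0)² / ((0.0035)·(2.3)) = 1100
Q_c = 1100 > K_c = 91: net reverse reaction.
HI is a product, so it decreases.

decrease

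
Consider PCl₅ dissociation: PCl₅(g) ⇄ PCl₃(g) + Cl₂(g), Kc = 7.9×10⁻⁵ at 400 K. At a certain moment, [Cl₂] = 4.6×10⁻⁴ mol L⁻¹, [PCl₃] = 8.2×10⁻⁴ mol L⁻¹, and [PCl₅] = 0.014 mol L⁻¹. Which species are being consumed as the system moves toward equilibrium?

Qc = [PCl₃]·[Cl₂] / [PCl₅] = (8.2×10⁻⁴)·(4.6×10⁻⁴) / (0.014) = 2.7×10⁻⁵
Qc = 2.7×10⁻⁵ < Kc = 7.9×10⁻⁵: net forward reaction.

PCl₅ (reactants)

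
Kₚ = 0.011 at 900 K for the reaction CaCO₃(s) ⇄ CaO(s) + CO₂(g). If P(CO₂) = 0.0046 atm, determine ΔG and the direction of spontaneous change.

ΔG = -6.52 kJ/mol; the forward reaction is spontaneous

(CaCO₃, CaO are pure solids — omitted from Qₚ.)
Qₚ = P(CO₂) = 0.00460
ΔG = RT ln(Qₚ/Kₚ) = (8.314 J mol⁻¹ K⁻¹)(900 K) × ln(0.00460/0.011)
   = (7.483 kJ/mol)(-0.8718) = -6.52 kJ/mol
ΔG < 0, so the forward reaction is spontaneous (proceeds forward).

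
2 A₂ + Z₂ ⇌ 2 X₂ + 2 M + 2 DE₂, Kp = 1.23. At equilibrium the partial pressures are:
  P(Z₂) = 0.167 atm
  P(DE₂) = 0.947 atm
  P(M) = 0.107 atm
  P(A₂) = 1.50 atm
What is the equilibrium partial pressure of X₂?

P(X₂) = 6.71 atm

At equilibrium, Kp = P(X₂)²·P(M)²·P(DE₂)² / (P(A₂)²·P(Z₂)) = 1.23.
(P(X₂))²·(0.107)²·(0.947)² / ((1.50)²·(0.167)) = 1.23
P(X₂)² = 45.0 ⇒ P(X₂) = 6.71 atm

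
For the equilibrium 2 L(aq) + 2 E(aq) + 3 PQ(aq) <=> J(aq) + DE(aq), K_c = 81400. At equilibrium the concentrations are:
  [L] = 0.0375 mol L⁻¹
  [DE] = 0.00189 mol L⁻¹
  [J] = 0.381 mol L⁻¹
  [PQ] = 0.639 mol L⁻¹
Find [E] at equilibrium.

At equilibrium, K_c = [J]·[DE] / ([L]²·[E]²·[PQ]³) = 81400.
(0.381)·(0.00189) / ((0.0375)²·([E])²·(0.639)³) = 81400
[E]² = 2.41e-5 ⇒ [E] = 0.00491 mol L⁻¹

[E] = 0.00491 mol L⁻¹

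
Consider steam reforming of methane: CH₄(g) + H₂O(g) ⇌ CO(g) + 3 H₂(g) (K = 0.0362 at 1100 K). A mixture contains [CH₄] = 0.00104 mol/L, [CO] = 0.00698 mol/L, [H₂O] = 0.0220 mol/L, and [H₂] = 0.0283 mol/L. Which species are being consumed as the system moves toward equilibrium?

Q = [CO]·[H₂]³ / ([CH₄]·[H₂O]) = (0.00698)·(0.0283)³ / ((0.00104)·(0.0220)) = 0.00691
Q = 0.00691 < K = 0.0362: net forward reaction.

CH₄, H₂O (reactants)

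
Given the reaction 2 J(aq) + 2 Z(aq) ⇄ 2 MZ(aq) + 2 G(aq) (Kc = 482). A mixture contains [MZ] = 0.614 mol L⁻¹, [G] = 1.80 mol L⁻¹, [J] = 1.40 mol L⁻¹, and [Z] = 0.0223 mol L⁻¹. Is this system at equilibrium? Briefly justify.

Qc = [MZ]²·[G]² / ([J]²·[Z]²) = (0.614)²·(1.80)² / ((1.40)²·(0.0223)²) = 1250
Qc = 1250 > Kc = 482: net reverse reaction.

no; Q > K, reaction proceeds in reverse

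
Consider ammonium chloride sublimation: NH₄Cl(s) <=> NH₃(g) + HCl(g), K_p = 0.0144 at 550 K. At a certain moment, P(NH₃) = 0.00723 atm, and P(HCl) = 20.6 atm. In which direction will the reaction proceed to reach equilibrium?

(NH₄Cl is a pure solid — omitted from Q_p.)
Q_p = P(NH₃)·P(HCl) = (0.00723)·(20.6) = 0.149
Q_p = 0.149 > K_p = 0.0144, so the reverse reaction proceeds.

in the reverse direction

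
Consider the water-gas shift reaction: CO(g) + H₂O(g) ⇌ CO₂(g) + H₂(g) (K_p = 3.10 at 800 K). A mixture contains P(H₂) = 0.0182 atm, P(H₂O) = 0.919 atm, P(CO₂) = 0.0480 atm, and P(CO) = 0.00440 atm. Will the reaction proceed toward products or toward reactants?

Q_p = P(CO₂)·P(H₂) / (P(CO)·P(H₂O)) = (0.0480)·(0.0182) / ((0.00440)·(0.919)) = 0.216
Q_p = 0.216 < K_p = 3.10, so the forward reaction proceeds.

in the forward direction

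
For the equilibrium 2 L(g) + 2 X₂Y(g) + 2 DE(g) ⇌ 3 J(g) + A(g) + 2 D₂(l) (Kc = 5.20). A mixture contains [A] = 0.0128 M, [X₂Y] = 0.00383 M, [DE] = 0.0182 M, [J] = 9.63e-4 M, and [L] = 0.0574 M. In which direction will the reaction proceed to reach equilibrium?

(D₂ is a pure liquid — omitted from Qc.)
Qc = [J]³·[A] / ([L]²·[X₂Y]²·[DE]²) = (9.63e-4)³·(0.0128) / ((0.0574)²·(0.00383)²·(0.0182)²) = 0.714
Qc = 0.714 < Kc = 5.20, so the forward reaction proceeds.

forward (toward products)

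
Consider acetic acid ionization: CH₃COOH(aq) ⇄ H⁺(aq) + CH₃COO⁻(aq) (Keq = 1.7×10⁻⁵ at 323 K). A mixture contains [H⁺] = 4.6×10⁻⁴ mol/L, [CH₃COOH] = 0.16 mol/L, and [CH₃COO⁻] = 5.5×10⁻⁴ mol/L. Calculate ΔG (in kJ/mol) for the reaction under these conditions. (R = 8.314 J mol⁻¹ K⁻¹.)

ΔG = -6.38 kJ/mol

Q = [H⁺]·[CH₃COO⁻] / [CH₃COOH] = (4.6×10⁻⁴)·(5.5×10⁻⁴) / (0.16) = 1.58×10⁻⁶
ΔG = RT ln(Q/Keq) = (8.314 J mol⁻¹ K⁻¹)(323 K) × ln(1.58×10⁻⁶/1.7×10⁻⁵)
   = (2.685 kJ/mol)(-2.376) = -6.38 kJ/mol
ΔG < 0, so the forward reaction is spontaneous (proceeds forward).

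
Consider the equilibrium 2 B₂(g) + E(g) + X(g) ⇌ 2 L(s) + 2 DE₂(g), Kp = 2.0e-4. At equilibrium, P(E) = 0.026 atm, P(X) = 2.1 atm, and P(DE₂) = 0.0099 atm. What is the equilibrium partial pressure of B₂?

P(B₂) = 3.0 atm

(L is a pure solid — omitted from Kp.)
At equilibrium, Kp = P(DE₂)² / (P(B₂)²·P(E)·P(X)) = 2.0e-4.
(0.0099)² / ((P(B₂))²·(0.026)·(2.1)) = 2.0e-4
P(B₂)² = 8.98 ⇒ P(B₂) = 3.0 atm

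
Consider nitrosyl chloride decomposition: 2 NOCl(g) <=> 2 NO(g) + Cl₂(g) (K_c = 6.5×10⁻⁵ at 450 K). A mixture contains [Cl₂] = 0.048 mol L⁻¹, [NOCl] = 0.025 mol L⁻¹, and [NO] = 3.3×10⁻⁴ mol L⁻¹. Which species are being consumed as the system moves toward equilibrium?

Q_c = [NO]²·[Cl₂] / [NOCl]² = (3.3×10⁻⁴)²·(0.048) / (0.025)² = 8.4×10⁻⁶
Q_c = 8.4×10⁻⁶ < K_c = 6.5×10⁻⁵: net forward reaction.

NOCl (reactants)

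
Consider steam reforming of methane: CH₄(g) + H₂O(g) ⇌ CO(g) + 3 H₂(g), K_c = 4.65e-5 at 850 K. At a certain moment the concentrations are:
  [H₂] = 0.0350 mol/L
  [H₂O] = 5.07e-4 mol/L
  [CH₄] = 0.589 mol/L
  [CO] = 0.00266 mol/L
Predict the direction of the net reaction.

Q_c = [CO]·[H₂]³ / ([CH₄]·[H₂O]) = (0.00266)·(0.0350)³ / ((0.589)·(5.07e-4)) = 3.82e-4
Q_c = 3.82e-4 > K_c = 4.65e-5, so the reverse reaction proceeds.

to the left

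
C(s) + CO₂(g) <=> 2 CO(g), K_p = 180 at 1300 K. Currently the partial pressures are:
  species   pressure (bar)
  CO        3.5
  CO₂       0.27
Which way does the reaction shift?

(C is a pure solid — omitted from Q_p.)
Q_p = P(CO)² / P(CO₂) = (3.5)² / (0.27) = 45
Q_p = 45 < K_p = 180, so the forward reaction proceeds.

to the right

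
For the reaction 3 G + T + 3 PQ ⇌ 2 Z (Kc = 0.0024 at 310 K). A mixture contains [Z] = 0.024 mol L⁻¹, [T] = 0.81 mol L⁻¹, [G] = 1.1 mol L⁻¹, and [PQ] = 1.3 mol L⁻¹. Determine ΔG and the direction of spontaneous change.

Qc = [Z]² / ([G]³·[T]·[PQ]³) = (0.024)² / ((1.1)³·(0.81)·(1.3)³) = 2.43×10⁻⁴
ΔG = RT ln(Qc/Kc) = (8.314 J mol⁻¹ K⁻¹)(310 K) × ln(2.43×10⁻⁴/0.0024)
   = (2.577 kJ/mol)(-2.290) = -5.90 kJ/mol
ΔG < 0, so the forward reaction is spontaneous (proceeds forward).

ΔG = -5.90 kJ/mol; the forward reaction is spontaneous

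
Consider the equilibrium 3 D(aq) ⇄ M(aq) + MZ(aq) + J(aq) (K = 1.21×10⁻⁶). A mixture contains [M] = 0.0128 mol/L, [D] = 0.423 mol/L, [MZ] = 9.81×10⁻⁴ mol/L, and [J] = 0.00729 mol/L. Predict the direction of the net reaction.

at equilibrium

Q = [M]·[MZ]·[J] / [D]³ = (0.0128)·(9.81×10⁻⁴)·(0.00729) / (0.423)³ = 1.21×10⁻⁶
Q = 1.21×10⁻⁶ = K, so the system is already at equilibrium.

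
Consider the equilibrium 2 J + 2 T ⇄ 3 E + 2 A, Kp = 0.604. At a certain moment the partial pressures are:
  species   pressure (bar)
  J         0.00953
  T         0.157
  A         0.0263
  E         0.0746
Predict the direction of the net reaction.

toward products

Qp = P(E)³·P(A)² / (P(J)²·P(T)²) = (0.0746)³·(0.0263)² / ((0.00953)²·(0.157)²) = 0.128
Qp = 0.128 < Kp = 0.604, so the forward reaction proceeds.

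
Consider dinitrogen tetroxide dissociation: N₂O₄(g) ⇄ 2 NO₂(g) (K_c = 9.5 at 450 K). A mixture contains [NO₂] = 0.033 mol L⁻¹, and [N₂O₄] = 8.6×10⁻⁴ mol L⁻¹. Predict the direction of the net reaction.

toward products

Q_c = [NO₂]² / [N₂O₄] = (0.033)² / (8.6×10⁻⁴) = 1.3
Q_c = 1.3 < K_c = 9.5, so the forward reaction proceeds.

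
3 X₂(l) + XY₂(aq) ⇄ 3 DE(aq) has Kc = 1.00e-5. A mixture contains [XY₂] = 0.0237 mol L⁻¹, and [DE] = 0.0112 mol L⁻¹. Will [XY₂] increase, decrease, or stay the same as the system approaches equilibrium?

increase

(X₂ is a pure liquid — omitted from Qc.)
Qc = [DE]³ / [XY₂] = (0.0112)³ / (0.0237) = 5.93e-5
Qc = 5.93e-5 > Kc = 1.00e-5: net reverse reaction.
XY₂ is a reactant, so it increases.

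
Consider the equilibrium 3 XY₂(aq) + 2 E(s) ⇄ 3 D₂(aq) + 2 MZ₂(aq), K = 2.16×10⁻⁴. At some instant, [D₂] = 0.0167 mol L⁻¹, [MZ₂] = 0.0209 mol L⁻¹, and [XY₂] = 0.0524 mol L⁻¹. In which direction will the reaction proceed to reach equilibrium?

(E is a pure solid — omitted from Q.)
Q = [D₂]³·[MZ₂]² / [XY₂]³ = (0.0167)³·(0.0209)² / (0.0524)³ = 1.41×10⁻⁵
Q = 1.41×10⁻⁵ < K = 2.16×10⁻⁴, so the forward reaction proceeds.

to the right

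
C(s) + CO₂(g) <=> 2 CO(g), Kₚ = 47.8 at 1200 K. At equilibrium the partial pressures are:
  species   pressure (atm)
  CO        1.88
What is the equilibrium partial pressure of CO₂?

P(CO₂) = 0.0739 atm

(C is a pure solid — omitted from Kₚ.)
At equilibrium, Kₚ = P(CO)² / P(CO₂) = 47.8.
(1.88)² / (P(CO₂)) = 47.8
P(CO₂) = 0.0739 atm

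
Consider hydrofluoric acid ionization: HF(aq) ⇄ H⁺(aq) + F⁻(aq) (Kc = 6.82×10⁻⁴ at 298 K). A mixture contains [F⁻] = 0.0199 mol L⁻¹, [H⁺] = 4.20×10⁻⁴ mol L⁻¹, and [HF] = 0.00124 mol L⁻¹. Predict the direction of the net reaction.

in the reverse direction

Qc = [H⁺]·[F⁻] / [HF] = (4.20×10⁻⁴)·(0.0199) / (0.00124) = 0.00674
Qc = 0.00674 > Kc = 6.82×10⁻⁴, so the reverse reaction proceeds.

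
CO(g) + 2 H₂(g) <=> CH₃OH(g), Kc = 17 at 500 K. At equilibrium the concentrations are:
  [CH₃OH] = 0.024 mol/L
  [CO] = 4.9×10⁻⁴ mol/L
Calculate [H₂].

[H₂] = 1.7 mol/L

At equilibrium, Kc = [CH₃OH] / ([CO]·[H₂]²) = 17.
(0.024) / ((4.9×10⁻⁴)·([H₂])²) = 17
[H₂]² = 2.88 ⇒ [H₂] = 1.7 mol/L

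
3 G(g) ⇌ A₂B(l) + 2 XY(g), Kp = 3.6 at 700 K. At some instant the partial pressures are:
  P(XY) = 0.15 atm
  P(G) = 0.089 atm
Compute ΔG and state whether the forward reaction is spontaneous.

(A₂B is a pure liquid — omitted from Qp.)
Qp = P(XY)² / P(G)³ = (0.15)² / (0.089)³ = 31.9
ΔG = RT ln(Qp/Kp) = (8.314 J mol⁻¹ K⁻¹)(700 K) × ln(31.9/3.6)
   = (5.820 kJ/mol)(2.182) = 12.7 kJ/mol
ΔG > 0, so the forward reaction is non-spontaneous (proceeds in reverse).

ΔG = 12.7 kJ/mol; the forward reaction is non-spontaneous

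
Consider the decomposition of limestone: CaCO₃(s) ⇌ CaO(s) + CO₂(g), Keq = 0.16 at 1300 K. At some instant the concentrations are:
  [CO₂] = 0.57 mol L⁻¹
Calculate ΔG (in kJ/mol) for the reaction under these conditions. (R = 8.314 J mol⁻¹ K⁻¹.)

ΔG = 13.7 kJ/mol

(CaCO₃, CaO are pure solids — omitted from Q.)
Q = [CO₂] = 0.570
ΔG = RT ln(Q/Keq) = (8.314 J mol⁻¹ K⁻¹)(1300 K) × ln(0.570/0.16)
   = (10.81 kJ/mol)(1.270) = 13.7 kJ/mol
ΔG > 0, so the forward reaction is non-spontaneous (proceeds in reverse).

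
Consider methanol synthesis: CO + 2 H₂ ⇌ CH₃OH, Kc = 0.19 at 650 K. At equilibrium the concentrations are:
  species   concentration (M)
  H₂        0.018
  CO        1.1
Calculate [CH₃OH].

[CH₃OH] = 6.8×10⁻⁵ M

At equilibrium, Kc = [CH₃OH] / ([CO]·[H₂]²) = 0.19.
([CH₃OH]) / ((1.1)·(0.018)²) = 0.19
[CH₃OH] = 6.77×10⁻⁵ = 6.8×10⁻⁵ M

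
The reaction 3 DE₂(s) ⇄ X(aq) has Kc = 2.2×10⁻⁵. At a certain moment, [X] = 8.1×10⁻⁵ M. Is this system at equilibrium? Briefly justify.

no; Q > K, reaction proceeds in reverse

(DE₂ is a pure solid — omitted from Qc.)
Qc = [X] = 8.1×10⁻⁵
Qc = 8.1×10⁻⁵ > Kc = 2.2×10⁻⁵: net reverse reaction.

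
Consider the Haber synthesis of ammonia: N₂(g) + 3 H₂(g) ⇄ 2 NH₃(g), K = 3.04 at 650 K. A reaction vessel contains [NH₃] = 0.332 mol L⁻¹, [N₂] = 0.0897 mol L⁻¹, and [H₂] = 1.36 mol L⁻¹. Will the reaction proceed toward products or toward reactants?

in the forward direction

Q = [NH₃]² / ([N₂]·[H₂]³) = (0.332)² / ((0.0897)·(1.36)³) = 0.489
Q = 0.489 < K = 3.04, so the forward reaction proceeds.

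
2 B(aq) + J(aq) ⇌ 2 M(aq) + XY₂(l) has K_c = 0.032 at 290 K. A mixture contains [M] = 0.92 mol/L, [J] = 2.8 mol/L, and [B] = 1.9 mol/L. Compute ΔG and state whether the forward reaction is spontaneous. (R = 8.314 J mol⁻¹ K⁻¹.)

ΔG = 2.32 kJ/mol; the forward reaction is non-spontaneous

(XY₂ is a pure liquid — omitted from Q_c.)
Q_c = [M]² / ([B]²·[J]) = (0.92)² / ((1.9)²·(2.8)) = 0.0837
ΔG = RT ln(Q_c/K_c) = (8.314 J mol⁻¹ K⁻¹)(290 K) × ln(0.0837/0.032)
   = (2.411 kJ/mol)(0.9615) = 2.32 kJ/mol
ΔG > 0, so the forward reaction is non-spontaneous (proceeds in reverse).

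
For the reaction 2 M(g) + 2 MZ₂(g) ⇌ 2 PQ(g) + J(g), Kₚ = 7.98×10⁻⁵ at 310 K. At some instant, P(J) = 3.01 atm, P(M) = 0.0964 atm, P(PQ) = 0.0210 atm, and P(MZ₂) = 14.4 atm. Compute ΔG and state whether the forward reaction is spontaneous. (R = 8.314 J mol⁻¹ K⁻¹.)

Qₚ = P(PQ)²·P(J) / (P(M)²·P(MZ₂)²) = (0.0210)²·(3.01) / ((0.0964)²·(14.4)²) = 6.89×10⁻⁴
ΔG = RT ln(Qₚ/Kₚ) = (8.314 J mol⁻¹ K⁻¹)(310 K) × ln(6.89×10⁻⁴/7.98×10⁻⁵)
   = (2.577 kJ/mol)(2.156) = 5.56 kJ/mol
ΔG > 0, so the forward reaction is non-spontaneous (proceeds in reverse).

ΔG = 5.56 kJ/mol; the forward reaction is non-spontaneous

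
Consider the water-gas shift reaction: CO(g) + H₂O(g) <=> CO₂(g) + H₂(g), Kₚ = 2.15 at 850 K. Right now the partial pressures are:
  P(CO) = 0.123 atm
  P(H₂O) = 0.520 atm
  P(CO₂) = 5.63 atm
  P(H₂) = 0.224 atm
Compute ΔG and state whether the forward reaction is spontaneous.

Qₚ = P(CO₂)·P(H₂) / (P(CO)·P(H₂O)) = (5.63)·(0.224) / ((0.123)·(0.520)) = 19.7
ΔG = RT ln(Qₚ/Kₚ) = (8.314 J mol⁻¹ K⁻¹)(850 K) × ln(19.7/2.15)
   = (7.067 kJ/mol)(2.215) = 15.7 kJ/mol
ΔG > 0, so the forward reaction is non-spontaneous (proceeds in reverse).

ΔG = 15.7 kJ/mol; the forward reaction is non-spontaneous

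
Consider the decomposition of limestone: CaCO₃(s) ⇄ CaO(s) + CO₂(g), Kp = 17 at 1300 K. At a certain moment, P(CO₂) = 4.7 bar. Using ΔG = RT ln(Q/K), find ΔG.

ΔG = -13.9 kJ/mol

(CaCO₃, CaO are pure solids — omitted from Qp.)
Qp = P(CO₂) = 4.70
ΔG = RT ln(Qp/Kp) = (8.314 J mol⁻¹ K⁻¹)(1300 K) × ln(4.70/17)
   = (10.81 kJ/mol)(-1.286) = -13.9 kJ/mol
ΔG < 0, so the forward reaction is spontaneous (proceeds forward).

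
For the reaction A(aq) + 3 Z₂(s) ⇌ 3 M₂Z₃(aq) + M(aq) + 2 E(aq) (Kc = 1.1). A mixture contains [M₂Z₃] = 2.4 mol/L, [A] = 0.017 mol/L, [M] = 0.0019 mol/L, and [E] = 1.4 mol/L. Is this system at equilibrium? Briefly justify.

no; Q > K, reaction proceeds in reverse

(Z₂ is a pure solid — omitted from Qc.)
Qc = [M₂Z₃]³·[M]·[E]² / [A] = (2.4)³·(0.0019)·(1.4)² / (0.017) = 3.0
Qc = 3.0 > Kc = 1.1: net reverse reaction.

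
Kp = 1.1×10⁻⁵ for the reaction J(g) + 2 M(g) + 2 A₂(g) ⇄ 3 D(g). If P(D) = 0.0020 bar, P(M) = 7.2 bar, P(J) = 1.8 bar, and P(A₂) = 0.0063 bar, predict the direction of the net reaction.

Qp = P(D)³ / (P(J)·P(M)²·P(A₂)²) = (0.0020)³ / ((1.8)·(7.2)²·(0.0063)²) = 2.2×10⁻⁶
Qp = 2.2×10⁻⁶ < Kp = 1.1×10⁻⁵, so the forward reaction proceeds.

forward (toward products)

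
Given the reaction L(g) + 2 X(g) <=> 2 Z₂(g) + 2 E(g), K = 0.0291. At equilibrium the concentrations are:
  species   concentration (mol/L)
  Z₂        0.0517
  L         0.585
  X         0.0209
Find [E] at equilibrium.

At equilibrium, K = [Z₂]²·[E]² / ([L]·[X]²) = 0.0291.
(0.0517)²·([E])² / ((0.585)·(0.0209)²) = 0.0291
[E]² = 0.00278 ⇒ [E] = 0.0527 mol/L

[E] = 0.0527 mol/L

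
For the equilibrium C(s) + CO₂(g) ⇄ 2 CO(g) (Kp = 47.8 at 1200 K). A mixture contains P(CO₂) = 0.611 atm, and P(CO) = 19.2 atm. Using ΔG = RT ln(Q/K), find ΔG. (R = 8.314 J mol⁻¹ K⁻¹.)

ΔG = 25.3 kJ/mol

(C is a pure solid — omitted from Qp.)
Qp = P(CO)² / P(CO₂) = (19.2)² / (0.611) = 603
ΔG = RT ln(Qp/Kp) = (8.314 J mol⁻¹ K⁻¹)(1200 K) × ln(603/47.8)
   = (9.977 kJ/mol)(2.535) = 25.3 kJ/mol
ΔG > 0, so the forward reaction is non-spontaneous (proceeds in reverse).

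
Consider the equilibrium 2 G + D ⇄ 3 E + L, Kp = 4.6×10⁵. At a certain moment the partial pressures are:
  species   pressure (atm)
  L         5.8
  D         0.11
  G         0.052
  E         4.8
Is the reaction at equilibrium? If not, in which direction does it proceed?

Qp = P(E)³·P(L) / (P(G)²·P(D)) = (4.8)³·(5.8) / ((0.052)²·(0.11)) = 2.2×10⁶
Qp = 2.2×10⁶ > Kp = 4.6×10⁵, so the reverse reaction proceeds.

toward reactants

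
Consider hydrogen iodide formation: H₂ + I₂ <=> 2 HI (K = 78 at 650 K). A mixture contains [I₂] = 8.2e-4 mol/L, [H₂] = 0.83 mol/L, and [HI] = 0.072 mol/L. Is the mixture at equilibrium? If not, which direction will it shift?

Q = [HI]² / ([H₂]·[I₂]) = (0.072)² / ((0.83)·(8.2e-4)) = 7.6
Q = 7.6 < K = 78: net forward reaction.

no; Q < K, reaction proceeds forward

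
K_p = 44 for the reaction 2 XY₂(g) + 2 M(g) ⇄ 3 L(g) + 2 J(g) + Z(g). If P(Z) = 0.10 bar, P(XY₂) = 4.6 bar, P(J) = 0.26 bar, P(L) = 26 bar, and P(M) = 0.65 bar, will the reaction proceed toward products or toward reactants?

forward (toward products)

Q_p = P(L)³·P(J)²·P(Z) / (P(XY₂)²·P(M)²) = (26)³·(0.26)²·(0.10) / ((4.6)²·(0.65)²) = 13
Q_p = 13 < K_p = 44, so the forward reaction proceeds.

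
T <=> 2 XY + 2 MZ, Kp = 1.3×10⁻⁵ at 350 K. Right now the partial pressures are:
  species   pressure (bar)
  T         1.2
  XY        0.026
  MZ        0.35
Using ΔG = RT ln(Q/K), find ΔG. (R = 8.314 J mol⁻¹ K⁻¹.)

Qp = P(XY)²·P(MZ)² / P(T) = (0.026)²·(0.35)² / (1.2) = 6.90×10⁻⁵
ΔG = RT ln(Qp/Kp) = (8.314 J mol⁻¹ K⁻¹)(350 K) × ln(6.90×10⁻⁵/1.3×10⁻⁵)
   = (2.910 kJ/mol)(1.669) = 4.86 kJ/mol
ΔG > 0, so the forward reaction is non-spontaneous (proceeds in reverse).

ΔG = 4.86 kJ/mol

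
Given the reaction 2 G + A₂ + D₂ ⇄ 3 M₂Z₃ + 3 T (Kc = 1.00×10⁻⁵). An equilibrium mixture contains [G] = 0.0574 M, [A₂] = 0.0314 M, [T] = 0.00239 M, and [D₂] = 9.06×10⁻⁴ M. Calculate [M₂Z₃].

[M₂Z₃] = 0.0409 M

At equilibrium, Kc = [M₂Z₃]³·[T]³ / ([G]²·[A₂]·[D₂]) = 1.00×10⁻⁵.
([M₂Z₃])³·(0.00239)³ / ((0.0574)²·(0.0314)·(9.06×10⁻⁴)) = 1.00×10⁻⁵
[M₂Z₃]³ = 6.87×10⁻⁵ ⇒ [M₂Z₃] = 0.0409 M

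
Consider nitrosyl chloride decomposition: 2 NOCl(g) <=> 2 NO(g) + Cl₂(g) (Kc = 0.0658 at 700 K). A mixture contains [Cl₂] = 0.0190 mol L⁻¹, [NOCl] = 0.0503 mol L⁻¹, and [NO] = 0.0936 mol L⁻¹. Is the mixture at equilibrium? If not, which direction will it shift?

yes, at equilibrium

Qc = [NO]²·[Cl₂] / [NOCl]² = (0.0936)²·(0.0190) / (0.0503)² = 0.0658
Qc = 0.0658 = Kc; the system is at equilibrium.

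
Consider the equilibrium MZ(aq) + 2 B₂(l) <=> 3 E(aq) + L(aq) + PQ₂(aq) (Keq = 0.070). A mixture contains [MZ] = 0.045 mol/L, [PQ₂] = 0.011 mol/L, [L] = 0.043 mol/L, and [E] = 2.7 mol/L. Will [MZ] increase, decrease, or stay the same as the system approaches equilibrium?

(B₂ is a pure liquid — omitted from Q.)
Q = [E]³·[L]·[PQ₂] / [MZ] = (2.7)³·(0.043)·(0.011) / (0.045) = 0.21
Q = 0.21 > Keq = 0.070: net reverse reaction.
MZ is a reactant, so it increases.

increase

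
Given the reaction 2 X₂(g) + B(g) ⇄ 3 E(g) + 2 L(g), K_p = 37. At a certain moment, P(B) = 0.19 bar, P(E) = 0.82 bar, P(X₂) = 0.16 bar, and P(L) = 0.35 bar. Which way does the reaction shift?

in the forward direction

Q_p = P(E)³·P(L)² / (P(X₂)²·P(B)) = (0.82)³·(0.35)² / ((0.16)²·(0.19)) = 14
Q_p = 14 < K_p = 37, so the forward reaction proceeds.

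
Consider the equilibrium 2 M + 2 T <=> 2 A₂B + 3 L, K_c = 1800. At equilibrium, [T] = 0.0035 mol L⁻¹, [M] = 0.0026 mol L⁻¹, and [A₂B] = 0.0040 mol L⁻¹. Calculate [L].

[L] = 0.21 mol L⁻¹

At equilibrium, K_c = [A₂B]²·[L]³ / ([M]²·[T]²) = 1800.
(0.0040)²·([L])³ / ((0.0026)²·(0.0035)²) = 1800
[L]³ = 0.00932 ⇒ [L] = 0.21 mol L⁻¹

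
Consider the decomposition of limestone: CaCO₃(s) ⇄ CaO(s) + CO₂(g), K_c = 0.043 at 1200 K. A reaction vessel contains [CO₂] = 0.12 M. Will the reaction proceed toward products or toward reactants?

to the left

(CaCO₃, CaO are pure solids — omitted from Q_c.)
Q_c = [CO₂] = 0.12
Q_c = 0.12 > K_c = 0.043, so the reverse reaction proceeds.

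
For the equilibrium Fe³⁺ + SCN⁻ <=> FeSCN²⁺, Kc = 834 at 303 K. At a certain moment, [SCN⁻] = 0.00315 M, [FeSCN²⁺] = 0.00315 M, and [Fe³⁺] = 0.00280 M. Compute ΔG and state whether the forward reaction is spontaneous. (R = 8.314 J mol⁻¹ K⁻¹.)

Qc = [FeSCN²⁺] / ([Fe³⁺]·[SCN⁻]) = (0.00315) / ((0.00280)·(0.00315)) = 357
ΔG = RT ln(Qc/Kc) = (8.314 J mol⁻¹ K⁻¹)(303 K) × ln(357/834)
   = (2.519 kJ/mol)(-0.8485) = -2.14 kJ/mol
ΔG < 0, so the forward reaction is spontaneous (proceeds forward).

ΔG = -2.14 kJ/mol; the forward reaction is spontaneous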